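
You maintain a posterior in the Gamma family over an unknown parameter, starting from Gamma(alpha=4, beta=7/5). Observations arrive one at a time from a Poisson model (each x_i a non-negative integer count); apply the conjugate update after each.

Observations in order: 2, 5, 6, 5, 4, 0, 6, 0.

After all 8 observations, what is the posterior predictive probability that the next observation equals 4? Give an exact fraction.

1314985978926446853010631777450031191924368786259966572090625/7465009828557258070369101939065709726122568867541660196667392

obs 1: x=2 → posterior Gamma(6, 12/5)
obs 2: x=5 → posterior Gamma(11, 17/5)
obs 3: x=6 → posterior Gamma(17, 22/5)
obs 4: x=5 → posterior Gamma(22, 27/5)
obs 5: x=4 → posterior Gamma(26, 32/5)
obs 6: x=0 → posterior Gamma(26, 37/5)
obs 7: x=6 → posterior Gamma(32, 42/5)
obs 8: x=0 → posterior Gamma(32, 47/5)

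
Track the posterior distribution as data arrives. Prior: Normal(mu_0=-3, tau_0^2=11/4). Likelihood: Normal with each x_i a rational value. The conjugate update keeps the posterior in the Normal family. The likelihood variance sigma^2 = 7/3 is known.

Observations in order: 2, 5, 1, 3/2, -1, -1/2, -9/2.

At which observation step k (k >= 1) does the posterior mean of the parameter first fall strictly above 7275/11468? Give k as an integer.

k = 2

obs 1: x=2 → posterior Normal(-18/61, 77/61)
obs 2: x=5 → posterior Normal(147/94, 77/94)
obs 3: x=1 → posterior Normal(180/127, 77/127)
obs 4: x=3/2 → posterior Normal(459/320, 77/160)
obs 5: x=-1 → posterior Normal(393/386, 77/193)
obs 6: x=-1/2 → posterior Normal(90/113, 77/226)
obs 7: x=-9/2 → posterior Normal(9/74, 11/37)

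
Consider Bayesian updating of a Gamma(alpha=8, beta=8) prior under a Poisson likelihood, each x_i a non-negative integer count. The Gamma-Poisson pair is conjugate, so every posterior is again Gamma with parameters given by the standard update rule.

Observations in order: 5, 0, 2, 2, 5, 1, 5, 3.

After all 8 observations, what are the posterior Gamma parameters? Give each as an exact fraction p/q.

obs 1: x=5 → posterior Gamma(13, 9)
obs 2: x=0 → posterior Gamma(13, 10)
obs 3: x=2 → posterior Gamma(15, 11)
obs 4: x=2 → posterior Gamma(17, 12)
obs 5: x=5 → posterior Gamma(22, 13)
obs 6: x=1 → posterior Gamma(23, 14)
obs 7: x=5 → posterior Gamma(28, 15)
obs 8: x=3 → posterior Gamma(31, 16)

alpha=31, beta=16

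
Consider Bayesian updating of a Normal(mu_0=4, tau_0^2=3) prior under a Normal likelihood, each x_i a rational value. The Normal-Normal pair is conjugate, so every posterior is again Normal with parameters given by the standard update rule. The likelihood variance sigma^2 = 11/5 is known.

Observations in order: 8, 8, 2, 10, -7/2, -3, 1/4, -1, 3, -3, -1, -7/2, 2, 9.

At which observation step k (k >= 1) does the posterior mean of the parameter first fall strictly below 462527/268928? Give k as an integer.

k = 12

obs 1: x=8 → posterior Normal(82/13, 33/26)
obs 2: x=8 → posterior Normal(284/41, 33/41)
obs 3: x=2 → posterior Normal(157/28, 33/56)
obs 4: x=10 → posterior Normal(464/71, 33/71)
obs 5: x=-7/2 → posterior Normal(823/172, 33/86)
obs 6: x=-3 → posterior Normal(733/202, 33/101)
obs 7: x=1/4 → posterior Normal(1481/464, 33/116)
obs 8: x=-1 → posterior Normal(1421/524, 33/131)
obs 9: x=3 → posterior Normal(1601/584, 33/146)
obs 10: x=-3 → posterior Normal(203/92, 33/161)
obs 11: x=-1 → posterior Normal(1361/704, 3/16)
obs 12: x=-7/2 → posterior Normal(1151/764, 33/191)
obs 13: x=2 → posterior Normal(1271/824, 33/206)
obs 14: x=9 → posterior Normal(1811/884, 33/221)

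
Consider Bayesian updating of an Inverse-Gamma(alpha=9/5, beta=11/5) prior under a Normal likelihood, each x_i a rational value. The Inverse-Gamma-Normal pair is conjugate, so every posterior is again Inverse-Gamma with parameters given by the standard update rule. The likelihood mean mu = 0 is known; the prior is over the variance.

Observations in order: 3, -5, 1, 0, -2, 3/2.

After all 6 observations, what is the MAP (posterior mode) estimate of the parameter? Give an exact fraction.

913/232

obs 1: x=3 → posterior Inverse-Gamma(23/10, 67/10)
obs 2: x=-5 → posterior Inverse-Gamma(14/5, 96/5)
obs 3: x=1 → posterior Inverse-Gamma(33/10, 197/10)
obs 4: x=0 → posterior Inverse-Gamma(19/5, 197/10)
obs 5: x=-2 → posterior Inverse-Gamma(43/10, 217/10)
obs 6: x=3/2 → posterior Inverse-Gamma(24/5, 913/40)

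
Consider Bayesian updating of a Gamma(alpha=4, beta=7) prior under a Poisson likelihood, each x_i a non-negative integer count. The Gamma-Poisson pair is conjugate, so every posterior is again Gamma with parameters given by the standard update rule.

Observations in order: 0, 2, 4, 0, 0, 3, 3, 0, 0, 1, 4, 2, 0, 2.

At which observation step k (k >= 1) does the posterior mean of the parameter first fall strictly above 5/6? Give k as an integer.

obs 1: x=0 → posterior Gamma(4, 8)
obs 2: x=2 → posterior Gamma(6, 9)
obs 3: x=4 → posterior Gamma(10, 10)
obs 4: x=0 → posterior Gamma(10, 11)
obs 5: x=0 → posterior Gamma(10, 12)
obs 6: x=3 → posterior Gamma(13, 13)
obs 7: x=3 → posterior Gamma(16, 14)
obs 8: x=0 → posterior Gamma(16, 15)
obs 9: x=0 → posterior Gamma(16, 16)
obs 10: x=1 → posterior Gamma(17, 17)
obs 11: x=4 → posterior Gamma(21, 18)
obs 12: x=2 → posterior Gamma(23, 19)
obs 13: x=0 → posterior Gamma(23, 20)
obs 14: x=2 → posterior Gamma(25, 21)

k = 3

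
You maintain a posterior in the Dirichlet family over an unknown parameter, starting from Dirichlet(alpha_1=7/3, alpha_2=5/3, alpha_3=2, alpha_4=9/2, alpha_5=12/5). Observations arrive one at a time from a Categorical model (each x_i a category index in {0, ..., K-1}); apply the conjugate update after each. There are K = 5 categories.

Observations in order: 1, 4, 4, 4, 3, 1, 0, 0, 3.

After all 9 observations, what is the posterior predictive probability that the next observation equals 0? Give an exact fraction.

obs 1: x=1 → posterior Dirichlet(7/3, 8/3, 2, 9/2, 12/5)
obs 2: x=4 → posterior Dirichlet(7/3, 8/3, 2, 9/2, 17/5)
obs 3: x=4 → posterior Dirichlet(7/3, 8/3, 2, 9/2, 22/5)
obs 4: x=4 → posterior Dirichlet(7/3, 8/3, 2, 9/2, 27/5)
obs 5: x=3 → posterior Dirichlet(7/3, 8/3, 2, 11/2, 27/5)
obs 6: x=1 → posterior Dirichlet(7/3, 11/3, 2, 11/2, 27/5)
obs 7: x=0 → posterior Dirichlet(10/3, 11/3, 2, 11/2, 27/5)
obs 8: x=0 → posterior Dirichlet(13/3, 11/3, 2, 11/2, 27/5)
obs 9: x=3 → posterior Dirichlet(13/3, 11/3, 2, 13/2, 27/5)

130/657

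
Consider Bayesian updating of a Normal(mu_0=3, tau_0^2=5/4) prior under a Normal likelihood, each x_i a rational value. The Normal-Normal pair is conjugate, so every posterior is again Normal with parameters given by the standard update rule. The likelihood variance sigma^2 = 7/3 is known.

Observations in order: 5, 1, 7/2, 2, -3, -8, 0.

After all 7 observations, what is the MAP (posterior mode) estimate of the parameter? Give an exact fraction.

183/266

obs 1: x=5 → posterior Normal(159/43, 35/43)
obs 2: x=1 → posterior Normal(3, 35/58)
obs 3: x=7/2 → posterior Normal(453/146, 35/73)
obs 4: x=2 → posterior Normal(513/176, 35/88)
obs 5: x=-3 → posterior Normal(423/206, 35/103)
obs 6: x=-8 → posterior Normal(183/236, 35/118)
obs 7: x=0 → posterior Normal(183/266, 5/19)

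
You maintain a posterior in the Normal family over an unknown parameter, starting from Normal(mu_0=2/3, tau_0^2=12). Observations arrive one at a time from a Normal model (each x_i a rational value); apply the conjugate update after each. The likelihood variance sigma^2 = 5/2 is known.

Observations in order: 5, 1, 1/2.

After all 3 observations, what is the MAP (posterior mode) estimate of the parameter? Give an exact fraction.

obs 1: x=5 → posterior Normal(370/87, 60/29)
obs 2: x=1 → posterior Normal(442/159, 60/53)
obs 3: x=1/2 → posterior Normal(478/231, 60/77)

478/231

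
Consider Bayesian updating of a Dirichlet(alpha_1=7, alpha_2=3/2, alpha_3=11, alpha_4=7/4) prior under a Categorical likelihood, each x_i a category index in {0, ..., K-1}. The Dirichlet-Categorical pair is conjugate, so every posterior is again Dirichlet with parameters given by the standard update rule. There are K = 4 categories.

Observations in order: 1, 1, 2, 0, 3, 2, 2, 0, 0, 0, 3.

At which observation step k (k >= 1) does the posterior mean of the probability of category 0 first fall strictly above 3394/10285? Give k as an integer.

k = 9

obs 1: x=1 → posterior Dirichlet(7, 5/2, 11, 7/4)
obs 2: x=1 → posterior Dirichlet(7, 7/2, 11, 7/4)
obs 3: x=2 → posterior Dirichlet(7, 7/2, 12, 7/4)
obs 4: x=0 → posterior Dirichlet(8, 7/2, 12, 7/4)
obs 5: x=3 → posterior Dirichlet(8, 7/2, 12, 11/4)
obs 6: x=2 → posterior Dirichlet(8, 7/2, 13, 11/4)
obs 7: x=2 → posterior Dirichlet(8, 7/2, 14, 11/4)
obs 8: x=0 → posterior Dirichlet(9, 7/2, 14, 11/4)
obs 9: x=0 → posterior Dirichlet(10, 7/2, 14, 11/4)
obs 10: x=0 → posterior Dirichlet(11, 7/2, 14, 11/4)
obs 11: x=3 → posterior Dirichlet(11, 7/2, 14, 15/4)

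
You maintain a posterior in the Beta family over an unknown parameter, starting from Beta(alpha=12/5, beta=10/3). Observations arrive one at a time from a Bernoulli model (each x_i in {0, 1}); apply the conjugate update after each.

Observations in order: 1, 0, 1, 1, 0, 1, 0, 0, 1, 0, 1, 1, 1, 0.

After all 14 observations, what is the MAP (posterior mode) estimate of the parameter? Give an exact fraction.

141/266

obs 1: x=1 → posterior Beta(17/5, 10/3)
obs 2: x=0 → posterior Beta(17/5, 13/3)
obs 3: x=1 → posterior Beta(22/5, 13/3)
obs 4: x=1 → posterior Beta(27/5, 13/3)
obs 5: x=0 → posterior Beta(27/5, 16/3)
obs 6: x=1 → posterior Beta(32/5, 16/3)
obs 7: x=0 → posterior Beta(32/5, 19/3)
obs 8: x=0 → posterior Beta(32/5, 22/3)
obs 9: x=1 → posterior Beta(37/5, 22/3)
obs 10: x=0 → posterior Beta(37/5, 25/3)
obs 11: x=1 → posterior Beta(42/5, 25/3)
obs 12: x=1 → posterior Beta(47/5, 25/3)
obs 13: x=1 → posterior Beta(52/5, 25/3)
obs 14: x=0 → posterior Beta(52/5, 28/3)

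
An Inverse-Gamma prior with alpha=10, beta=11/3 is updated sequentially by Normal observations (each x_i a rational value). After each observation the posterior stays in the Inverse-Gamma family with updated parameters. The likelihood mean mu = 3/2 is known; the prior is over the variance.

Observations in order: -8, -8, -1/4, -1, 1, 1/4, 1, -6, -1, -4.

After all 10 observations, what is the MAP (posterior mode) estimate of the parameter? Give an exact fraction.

obs 1: x=-8 → posterior Inverse-Gamma(21/2, 1171/24)
obs 2: x=-8 → posterior Inverse-Gamma(11, 1127/12)
obs 3: x=-1/4 → posterior Inverse-Gamma(23/2, 9163/96)
obs 4: x=-1 → posterior Inverse-Gamma(12, 9463/96)
obs 5: x=1 → posterior Inverse-Gamma(25/2, 9475/96)
obs 6: x=1/4 → posterior Inverse-Gamma(13, 4775/48)
obs 7: x=1 → posterior Inverse-Gamma(27/2, 4781/48)
obs 8: x=-6 → posterior Inverse-Gamma(14, 6131/48)
obs 9: x=-1 → posterior Inverse-Gamma(29/2, 6281/48)
obs 10: x=-4 → posterior Inverse-Gamma(15, 7007/48)

7007/768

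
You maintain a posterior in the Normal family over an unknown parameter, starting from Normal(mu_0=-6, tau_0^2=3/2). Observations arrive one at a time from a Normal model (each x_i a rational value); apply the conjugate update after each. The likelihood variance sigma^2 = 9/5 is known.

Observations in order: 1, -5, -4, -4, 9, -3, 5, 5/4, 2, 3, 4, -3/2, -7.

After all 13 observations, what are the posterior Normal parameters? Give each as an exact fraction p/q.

mu_0=-129/284, tau_0^2=9/71

obs 1: x=1 → posterior Normal(-31/11, 9/11)
obs 2: x=-5 → posterior Normal(-7/2, 9/16)
obs 3: x=-4 → posterior Normal(-76/21, 3/7)
obs 4: x=-4 → posterior Normal(-48/13, 9/26)
obs 5: x=9 → posterior Normal(-51/31, 9/31)
obs 6: x=-3 → posterior Normal(-11/6, 1/4)
obs 7: x=5 → posterior Normal(-1, 9/41)
obs 8: x=5/4 → posterior Normal(-139/184, 9/46)
obs 9: x=2 → posterior Normal(-33/68, 3/17)
obs 10: x=3 → posterior Normal(-39/224, 9/56)
obs 11: x=4 → posterior Normal(41/244, 9/61)
obs 12: x=-3/2 → posterior Normal(1/24, 3/22)
obs 13: x=-7 → posterior Normal(-129/284, 9/71)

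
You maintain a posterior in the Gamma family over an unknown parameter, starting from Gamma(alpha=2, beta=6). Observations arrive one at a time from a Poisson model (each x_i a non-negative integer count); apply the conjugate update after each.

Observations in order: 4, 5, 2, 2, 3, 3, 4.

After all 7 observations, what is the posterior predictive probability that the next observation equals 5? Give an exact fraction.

119711995902215544739211498891745/3457347479354942203134433891975168

obs 1: x=4 → posterior Gamma(6, 7)
obs 2: x=5 → posterior Gamma(11, 8)
obs 3: x=2 → posterior Gamma(13, 9)
obs 4: x=2 → posterior Gamma(15, 10)
obs 5: x=3 → posterior Gamma(18, 11)
obs 6: x=3 → posterior Gamma(21, 12)
obs 7: x=4 → posterior Gamma(25, 13)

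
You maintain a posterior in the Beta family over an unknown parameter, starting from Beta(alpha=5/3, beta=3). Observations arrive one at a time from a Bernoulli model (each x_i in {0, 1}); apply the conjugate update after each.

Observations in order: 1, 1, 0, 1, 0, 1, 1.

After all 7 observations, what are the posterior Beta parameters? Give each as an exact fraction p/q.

obs 1: x=1 → posterior Beta(8/3, 3)
obs 2: x=1 → posterior Beta(11/3, 3)
obs 3: x=0 → posterior Beta(11/3, 4)
obs 4: x=1 → posterior Beta(14/3, 4)
obs 5: x=0 → posterior Beta(14/3, 5)
obs 6: x=1 → posterior Beta(17/3, 5)
obs 7: x=1 → posterior Beta(20/3, 5)

alpha=20/3, beta=5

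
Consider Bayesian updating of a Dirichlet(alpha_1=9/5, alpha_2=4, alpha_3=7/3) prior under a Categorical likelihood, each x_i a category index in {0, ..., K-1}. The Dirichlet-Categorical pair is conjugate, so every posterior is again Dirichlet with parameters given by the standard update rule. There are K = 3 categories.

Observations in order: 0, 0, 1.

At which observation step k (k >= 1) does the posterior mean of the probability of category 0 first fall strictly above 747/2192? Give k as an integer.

k = 2

obs 1: x=0 → posterior Dirichlet(14/5, 4, 7/3)
obs 2: x=0 → posterior Dirichlet(19/5, 4, 7/3)
obs 3: x=1 → posterior Dirichlet(19/5, 5, 7/3)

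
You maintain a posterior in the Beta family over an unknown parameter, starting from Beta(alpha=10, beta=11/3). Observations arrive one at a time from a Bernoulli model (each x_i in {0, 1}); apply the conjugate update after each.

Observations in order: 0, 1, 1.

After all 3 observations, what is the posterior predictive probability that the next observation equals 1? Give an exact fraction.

18/25

obs 1: x=0 → posterior Beta(10, 14/3)
obs 2: x=1 → posterior Beta(11, 14/3)
obs 3: x=1 → posterior Beta(12, 14/3)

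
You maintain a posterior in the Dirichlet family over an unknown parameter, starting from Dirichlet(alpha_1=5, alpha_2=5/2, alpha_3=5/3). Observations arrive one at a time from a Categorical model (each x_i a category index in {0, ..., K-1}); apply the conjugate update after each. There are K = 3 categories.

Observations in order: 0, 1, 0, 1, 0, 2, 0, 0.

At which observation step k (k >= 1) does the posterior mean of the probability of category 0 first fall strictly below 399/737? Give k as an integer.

k = 2

obs 1: x=0 → posterior Dirichlet(6, 5/2, 5/3)
obs 2: x=1 → posterior Dirichlet(6, 7/2, 5/3)
obs 3: x=0 → posterior Dirichlet(7, 7/2, 5/3)
obs 4: x=1 → posterior Dirichlet(7, 9/2, 5/3)
obs 5: x=0 → posterior Dirichlet(8, 9/2, 5/3)
obs 6: x=2 → posterior Dirichlet(8, 9/2, 8/3)
obs 7: x=0 → posterior Dirichlet(9, 9/2, 8/3)
obs 8: x=0 → posterior Dirichlet(10, 9/2, 8/3)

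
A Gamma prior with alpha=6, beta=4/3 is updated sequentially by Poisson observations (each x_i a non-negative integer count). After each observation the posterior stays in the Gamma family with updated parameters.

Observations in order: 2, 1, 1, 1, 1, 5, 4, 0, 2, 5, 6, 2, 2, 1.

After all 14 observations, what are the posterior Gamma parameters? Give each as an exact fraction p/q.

obs 1: x=2 → posterior Gamma(8, 7/3)
obs 2: x=1 → posterior Gamma(9, 10/3)
obs 3: x=1 → posterior Gamma(10, 13/3)
obs 4: x=1 → posterior Gamma(11, 16/3)
obs 5: x=1 → posterior Gamma(12, 19/3)
obs 6: x=5 → posterior Gamma(17, 22/3)
obs 7: x=4 → posterior Gamma(21, 25/3)
obs 8: x=0 → posterior Gamma(21, 28/3)
obs 9: x=2 → posterior Gamma(23, 31/3)
obs 10: x=5 → posterior Gamma(28, 34/3)
obs 11: x=6 → posterior Gamma(34, 37/3)
obs 12: x=2 → posterior Gamma(36, 40/3)
obs 13: x=2 → posterior Gamma(38, 43/3)
obs 14: x=1 → posterior Gamma(39, 46/3)

alpha=39, beta=46/3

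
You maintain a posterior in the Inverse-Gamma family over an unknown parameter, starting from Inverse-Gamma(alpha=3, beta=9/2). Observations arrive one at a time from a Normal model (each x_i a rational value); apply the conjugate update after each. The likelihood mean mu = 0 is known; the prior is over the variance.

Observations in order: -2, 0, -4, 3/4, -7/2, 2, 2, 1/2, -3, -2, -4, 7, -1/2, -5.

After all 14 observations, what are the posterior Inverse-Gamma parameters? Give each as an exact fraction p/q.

alpha=10, beta=2453/32

obs 1: x=-2 → posterior Inverse-Gamma(7/2, 13/2)
obs 2: x=0 → posterior Inverse-Gamma(4, 13/2)
obs 3: x=-4 → posterior Inverse-Gamma(9/2, 29/2)
obs 4: x=3/4 → posterior Inverse-Gamma(5, 473/32)
obs 5: x=-7/2 → posterior Inverse-Gamma(11/2, 669/32)
obs 6: x=2 → posterior Inverse-Gamma(6, 733/32)
obs 7: x=2 → posterior Inverse-Gamma(13/2, 797/32)
obs 8: x=1/2 → posterior Inverse-Gamma(7, 801/32)
obs 9: x=-3 → posterior Inverse-Gamma(15/2, 945/32)
obs 10: x=-2 → posterior Inverse-Gamma(8, 1009/32)
obs 11: x=-4 → posterior Inverse-Gamma(17/2, 1265/32)
obs 12: x=7 → posterior Inverse-Gamma(9, 2049/32)
obs 13: x=-1/2 → posterior Inverse-Gamma(19/2, 2053/32)
obs 14: x=-5 → posterior Inverse-Gamma(10, 2453/32)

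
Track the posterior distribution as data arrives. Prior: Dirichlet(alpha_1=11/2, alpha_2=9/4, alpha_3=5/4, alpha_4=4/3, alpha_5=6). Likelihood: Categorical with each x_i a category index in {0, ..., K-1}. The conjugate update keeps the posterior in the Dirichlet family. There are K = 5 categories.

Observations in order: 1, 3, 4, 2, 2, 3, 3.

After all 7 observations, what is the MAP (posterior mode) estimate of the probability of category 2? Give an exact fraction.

obs 1: x=1 → posterior Dirichlet(11/2, 13/4, 5/4, 4/3, 6)
obs 2: x=3 → posterior Dirichlet(11/2, 13/4, 5/4, 7/3, 6)
obs 3: x=4 → posterior Dirichlet(11/2, 13/4, 5/4, 7/3, 7)
obs 4: x=2 → posterior Dirichlet(11/2, 13/4, 9/4, 7/3, 7)
obs 5: x=2 → posterior Dirichlet(11/2, 13/4, 13/4, 7/3, 7)
obs 6: x=3 → posterior Dirichlet(11/2, 13/4, 13/4, 10/3, 7)
obs 7: x=3 → posterior Dirichlet(11/2, 13/4, 13/4, 13/3, 7)

27/220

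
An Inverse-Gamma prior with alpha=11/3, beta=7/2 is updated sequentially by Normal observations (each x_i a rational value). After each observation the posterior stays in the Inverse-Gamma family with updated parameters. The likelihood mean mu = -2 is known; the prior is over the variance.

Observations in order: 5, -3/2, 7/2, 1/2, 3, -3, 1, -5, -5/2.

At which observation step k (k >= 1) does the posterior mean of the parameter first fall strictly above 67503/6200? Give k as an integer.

obs 1: x=5 → posterior Inverse-Gamma(25/6, 28)
obs 2: x=-3/2 → posterior Inverse-Gamma(14/3, 225/8)
obs 3: x=7/2 → posterior Inverse-Gamma(31/6, 173/4)
obs 4: x=1/2 → posterior Inverse-Gamma(17/3, 371/8)
obs 5: x=3 → posterior Inverse-Gamma(37/6, 471/8)
obs 6: x=-3 → posterior Inverse-Gamma(20/3, 475/8)
obs 7: x=1 → posterior Inverse-Gamma(43/6, 511/8)
obs 8: x=-5 → posterior Inverse-Gamma(23/3, 547/8)
obs 9: x=-5/2 → posterior Inverse-Gamma(49/6, 137/2)

k = 5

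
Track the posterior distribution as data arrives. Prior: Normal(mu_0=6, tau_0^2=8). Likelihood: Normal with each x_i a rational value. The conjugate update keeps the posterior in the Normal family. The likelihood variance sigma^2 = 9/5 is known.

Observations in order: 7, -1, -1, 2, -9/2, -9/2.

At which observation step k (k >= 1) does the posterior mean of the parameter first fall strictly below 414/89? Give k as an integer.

k = 2

obs 1: x=7 → posterior Normal(334/49, 72/49)
obs 2: x=-1 → posterior Normal(294/89, 72/89)
obs 3: x=-1 → posterior Normal(254/129, 24/43)
obs 4: x=2 → posterior Normal(334/169, 72/169)
obs 5: x=-9/2 → posterior Normal(14/19, 72/209)
obs 6: x=-9/2 → posterior Normal(-26/249, 24/83)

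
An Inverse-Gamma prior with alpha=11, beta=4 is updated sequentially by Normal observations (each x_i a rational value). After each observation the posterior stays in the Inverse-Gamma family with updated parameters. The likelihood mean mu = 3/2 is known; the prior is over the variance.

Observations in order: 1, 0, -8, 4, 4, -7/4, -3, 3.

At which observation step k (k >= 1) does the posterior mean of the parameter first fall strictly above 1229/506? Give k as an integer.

k = 3

obs 1: x=1 → posterior Inverse-Gamma(23/2, 33/8)
obs 2: x=0 → posterior Inverse-Gamma(12, 21/4)
obs 3: x=-8 → posterior Inverse-Gamma(25/2, 403/8)
obs 4: x=4 → posterior Inverse-Gamma(13, 107/2)
obs 5: x=4 → posterior Inverse-Gamma(27/2, 453/8)
obs 6: x=-7/4 → posterior Inverse-Gamma(14, 1981/32)
obs 7: x=-3 → posterior Inverse-Gamma(29/2, 2305/32)
obs 8: x=3 → posterior Inverse-Gamma(15, 2341/32)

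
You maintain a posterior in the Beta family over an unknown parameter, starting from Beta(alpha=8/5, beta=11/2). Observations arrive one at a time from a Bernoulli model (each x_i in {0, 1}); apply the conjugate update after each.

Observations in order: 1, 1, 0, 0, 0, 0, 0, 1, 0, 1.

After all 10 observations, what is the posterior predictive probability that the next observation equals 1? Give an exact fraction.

56/171

obs 1: x=1 → posterior Beta(13/5, 11/2)
obs 2: x=1 → posterior Beta(18/5, 11/2)
obs 3: x=0 → posterior Beta(18/5, 13/2)
obs 4: x=0 → posterior Beta(18/5, 15/2)
obs 5: x=0 → posterior Beta(18/5, 17/2)
obs 6: x=0 → posterior Beta(18/5, 19/2)
obs 7: x=0 → posterior Beta(18/5, 21/2)
obs 8: x=1 → posterior Beta(23/5, 21/2)
obs 9: x=0 → posterior Beta(23/5, 23/2)
obs 10: x=1 → posterior Beta(28/5, 23/2)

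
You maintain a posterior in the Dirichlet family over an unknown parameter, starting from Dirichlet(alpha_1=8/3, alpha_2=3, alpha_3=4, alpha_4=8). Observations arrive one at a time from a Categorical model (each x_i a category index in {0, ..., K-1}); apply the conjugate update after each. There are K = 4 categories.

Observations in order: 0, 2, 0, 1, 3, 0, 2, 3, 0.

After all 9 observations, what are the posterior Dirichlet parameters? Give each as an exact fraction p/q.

alpha_1=20/3, alpha_2=4, alpha_3=6, alpha_4=10

obs 1: x=0 → posterior Dirichlet(11/3, 3, 4, 8)
obs 2: x=2 → posterior Dirichlet(11/3, 3, 5, 8)
obs 3: x=0 → posterior Dirichlet(14/3, 3, 5, 8)
obs 4: x=1 → posterior Dirichlet(14/3, 4, 5, 8)
obs 5: x=3 → posterior Dirichlet(14/3, 4, 5, 9)
obs 6: x=0 → posterior Dirichlet(17/3, 4, 5, 9)
obs 7: x=2 → posterior Dirichlet(17/3, 4, 6, 9)
obs 8: x=3 → posterior Dirichlet(17/3, 4, 6, 10)
obs 9: x=0 → posterior Dirichlet(20/3, 4, 6, 10)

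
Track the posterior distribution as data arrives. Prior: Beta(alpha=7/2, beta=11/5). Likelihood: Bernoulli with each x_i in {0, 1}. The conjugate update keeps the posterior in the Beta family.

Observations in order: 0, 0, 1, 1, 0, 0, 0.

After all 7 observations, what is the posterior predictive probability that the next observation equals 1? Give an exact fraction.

55/127

obs 1: x=0 → posterior Beta(7/2, 16/5)
obs 2: x=0 → posterior Beta(7/2, 21/5)
obs 3: x=1 → posterior Beta(9/2, 21/5)
obs 4: x=1 → posterior Beta(11/2, 21/5)
obs 5: x=0 → posterior Beta(11/2, 26/5)
obs 6: x=0 → posterior Beta(11/2, 31/5)
obs 7: x=0 → posterior Beta(11/2, 36/5)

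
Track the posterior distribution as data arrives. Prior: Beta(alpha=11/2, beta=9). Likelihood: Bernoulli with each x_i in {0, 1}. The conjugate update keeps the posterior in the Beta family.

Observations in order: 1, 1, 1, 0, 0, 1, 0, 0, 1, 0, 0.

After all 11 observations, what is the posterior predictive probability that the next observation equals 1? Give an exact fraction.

7/17

obs 1: x=1 → posterior Beta(13/2, 9)
obs 2: x=1 → posterior Beta(15/2, 9)
obs 3: x=1 → posterior Beta(17/2, 9)
obs 4: x=0 → posterior Beta(17/2, 10)
obs 5: x=0 → posterior Beta(17/2, 11)
obs 6: x=1 → posterior Beta(19/2, 11)
obs 7: x=0 → posterior Beta(19/2, 12)
obs 8: x=0 → posterior Beta(19/2, 13)
obs 9: x=1 → posterior Beta(21/2, 13)
obs 10: x=0 → posterior Beta(21/2, 14)
obs 11: x=0 → posterior Beta(21/2, 15)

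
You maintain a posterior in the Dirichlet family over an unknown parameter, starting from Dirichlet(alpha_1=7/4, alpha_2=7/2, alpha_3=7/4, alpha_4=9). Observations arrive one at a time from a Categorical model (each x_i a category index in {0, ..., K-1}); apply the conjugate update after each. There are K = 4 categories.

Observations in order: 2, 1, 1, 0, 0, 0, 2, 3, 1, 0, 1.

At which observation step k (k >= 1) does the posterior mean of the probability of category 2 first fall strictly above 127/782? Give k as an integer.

k = 7

obs 1: x=2 → posterior Dirichlet(7/4, 7/2, 11/4, 9)
obs 2: x=1 → posterior Dirichlet(7/4, 9/2, 11/4, 9)
obs 3: x=1 → posterior Dirichlet(7/4, 11/2, 11/4, 9)
obs 4: x=0 → posterior Dirichlet(11/4, 11/2, 11/4, 9)
obs 5: x=0 → posterior Dirichlet(15/4, 11/2, 11/4, 9)
obs 6: x=0 → posterior Dirichlet(19/4, 11/2, 11/4, 9)
obs 7: x=2 → posterior Dirichlet(19/4, 11/2, 15/4, 9)
obs 8: x=3 → posterior Dirichlet(19/4, 11/2, 15/4, 10)
obs 9: x=1 → posterior Dirichlet(19/4, 13/2, 15/4, 10)
obs 10: x=0 → posterior Dirichlet(23/4, 13/2, 15/4, 10)
obs 11: x=1 → posterior Dirichlet(23/4, 15/2, 15/4, 10)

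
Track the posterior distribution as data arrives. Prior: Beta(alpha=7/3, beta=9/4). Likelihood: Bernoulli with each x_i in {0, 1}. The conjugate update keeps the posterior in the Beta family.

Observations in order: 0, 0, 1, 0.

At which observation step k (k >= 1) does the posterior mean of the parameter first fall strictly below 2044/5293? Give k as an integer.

obs 1: x=0 → posterior Beta(7/3, 13/4)
obs 2: x=0 → posterior Beta(7/3, 17/4)
obs 3: x=1 → posterior Beta(10/3, 17/4)
obs 4: x=0 → posterior Beta(10/3, 21/4)

k = 2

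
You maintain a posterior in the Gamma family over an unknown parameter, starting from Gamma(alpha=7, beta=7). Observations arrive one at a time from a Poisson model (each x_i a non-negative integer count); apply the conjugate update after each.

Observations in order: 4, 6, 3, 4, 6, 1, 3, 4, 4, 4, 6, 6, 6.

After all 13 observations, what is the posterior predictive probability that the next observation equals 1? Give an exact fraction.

11805916207174113034240000000000000000000000000000000000000000000000000000000000000000/87953708871572759600070435618812505091231248210287473783668816504858292414001438273301

obs 1: x=4 → posterior Gamma(11, 8)
obs 2: x=6 → posterior Gamma(17, 9)
obs 3: x=3 → posterior Gamma(20, 10)
obs 4: x=4 → posterior Gamma(24, 11)
obs 5: x=6 → posterior Gamma(30, 12)
obs 6: x=1 → posterior Gamma(31, 13)
obs 7: x=3 → posterior Gamma(34, 14)
obs 8: x=4 → posterior Gamma(38, 15)
obs 9: x=4 → posterior Gamma(42, 16)
obs 10: x=4 → posterior Gamma(46, 17)
obs 11: x=6 → posterior Gamma(52, 18)
obs 12: x=6 → posterior Gamma(58, 19)
obs 13: x=6 → posterior Gamma(64, 20)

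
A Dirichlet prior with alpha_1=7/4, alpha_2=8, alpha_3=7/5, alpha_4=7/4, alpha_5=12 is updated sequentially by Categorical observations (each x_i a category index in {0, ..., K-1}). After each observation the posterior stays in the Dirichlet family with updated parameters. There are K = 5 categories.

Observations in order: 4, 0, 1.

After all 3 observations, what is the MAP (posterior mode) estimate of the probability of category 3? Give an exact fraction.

obs 1: x=4 → posterior Dirichlet(7/4, 8, 7/5, 7/4, 13)
obs 2: x=0 → posterior Dirichlet(11/4, 8, 7/5, 7/4, 13)
obs 3: x=1 → posterior Dirichlet(11/4, 9, 7/5, 7/4, 13)

15/458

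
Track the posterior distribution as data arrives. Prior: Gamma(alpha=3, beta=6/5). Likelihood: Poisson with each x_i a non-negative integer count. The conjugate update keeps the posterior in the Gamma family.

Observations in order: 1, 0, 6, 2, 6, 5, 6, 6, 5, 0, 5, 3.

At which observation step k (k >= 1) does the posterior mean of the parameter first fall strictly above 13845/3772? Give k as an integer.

obs 1: x=1 → posterior Gamma(4, 11/5)
obs 2: x=0 → posterior Gamma(4, 16/5)
obs 3: x=6 → posterior Gamma(10, 21/5)
obs 4: x=2 → posterior Gamma(12, 26/5)
obs 5: x=6 → posterior Gamma(18, 31/5)
obs 6: x=5 → posterior Gamma(23, 36/5)
obs 7: x=6 → posterior Gamma(29, 41/5)
obs 8: x=6 → posterior Gamma(35, 46/5)
obs 9: x=5 → posterior Gamma(40, 51/5)
obs 10: x=0 → posterior Gamma(40, 56/5)
obs 11: x=5 → posterior Gamma(45, 61/5)
obs 12: x=3 → posterior Gamma(48, 66/5)

k = 8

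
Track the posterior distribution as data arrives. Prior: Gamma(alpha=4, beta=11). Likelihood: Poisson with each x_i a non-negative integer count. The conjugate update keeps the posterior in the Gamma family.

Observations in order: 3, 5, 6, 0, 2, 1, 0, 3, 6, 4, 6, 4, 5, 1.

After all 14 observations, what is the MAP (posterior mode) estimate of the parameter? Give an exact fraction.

obs 1: x=3 → posterior Gamma(7, 12)
obs 2: x=5 → posterior Gamma(12, 13)
obs 3: x=6 → posterior Gamma(18, 14)
obs 4: x=0 → posterior Gamma(18, 15)
obs 5: x=2 → posterior Gamma(20, 16)
obs 6: x=1 → posterior Gamma(21, 17)
obs 7: x=0 → posterior Gamma(21, 18)
obs 8: x=3 → posterior Gamma(24, 19)
obs 9: x=6 → posterior Gamma(30, 20)
obs 10: x=4 → posterior Gamma(34, 21)
obs 11: x=6 → posterior Gamma(40, 22)
obs 12: x=4 → posterior Gamma(44, 23)
obs 13: x=5 → posterior Gamma(49, 24)
obs 14: x=1 → posterior Gamma(50, 25)

49/25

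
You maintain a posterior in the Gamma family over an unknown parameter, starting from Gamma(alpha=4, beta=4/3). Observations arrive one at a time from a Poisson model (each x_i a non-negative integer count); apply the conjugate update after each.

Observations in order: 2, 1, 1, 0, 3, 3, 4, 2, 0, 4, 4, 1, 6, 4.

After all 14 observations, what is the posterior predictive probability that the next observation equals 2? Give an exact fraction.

obs 1: x=2 → posterior Gamma(6, 7/3)
obs 2: x=1 → posterior Gamma(7, 10/3)
obs 3: x=1 → posterior Gamma(8, 13/3)
obs 4: x=0 → posterior Gamma(8, 16/3)
obs 5: x=3 → posterior Gamma(11, 19/3)
obs 6: x=3 → posterior Gamma(14, 22/3)
obs 7: x=4 → posterior Gamma(18, 25/3)
obs 8: x=2 → posterior Gamma(20, 28/3)
obs 9: x=0 → posterior Gamma(20, 31/3)
obs 10: x=4 → posterior Gamma(24, 34/3)
obs 11: x=4 → posterior Gamma(28, 37/3)
obs 12: x=1 → posterior Gamma(29, 40/3)
obs 13: x=6 → posterior Gamma(35, 43/3)
obs 14: x=4 → posterior Gamma(39, 46/3)

494188400734830967485359950043506025381426105106304840061169036165120/1986274564260074954771227439341817016242885890299592103563430267952049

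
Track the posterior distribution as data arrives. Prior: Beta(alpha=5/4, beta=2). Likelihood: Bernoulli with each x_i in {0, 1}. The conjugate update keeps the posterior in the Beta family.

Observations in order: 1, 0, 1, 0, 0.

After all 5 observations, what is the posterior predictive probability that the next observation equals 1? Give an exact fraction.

obs 1: x=1 → posterior Beta(9/4, 2)
obs 2: x=0 → posterior Beta(9/4, 3)
obs 3: x=1 → posterior Beta(13/4, 3)
obs 4: x=0 → posterior Beta(13/4, 4)
obs 5: x=0 → posterior Beta(13/4, 5)

13/33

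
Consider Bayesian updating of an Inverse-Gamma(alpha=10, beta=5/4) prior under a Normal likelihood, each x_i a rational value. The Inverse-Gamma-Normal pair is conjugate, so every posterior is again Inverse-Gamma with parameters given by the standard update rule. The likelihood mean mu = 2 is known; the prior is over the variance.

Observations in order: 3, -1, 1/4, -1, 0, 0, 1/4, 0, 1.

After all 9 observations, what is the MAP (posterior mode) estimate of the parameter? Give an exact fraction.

obs 1: x=3 → posterior Inverse-Gamma(21/2, 7/4)
obs 2: x=-1 → posterior Inverse-Gamma(11, 25/4)
obs 3: x=1/4 → posterior Inverse-Gamma(23/2, 249/32)
obs 4: x=-1 → posterior Inverse-Gamma(12, 393/32)
obs 5: x=0 → posterior Inverse-Gamma(25/2, 457/32)
obs 6: x=0 → posterior Inverse-Gamma(13, 521/32)
obs 7: x=1/4 → posterior Inverse-Gamma(27/2, 285/16)
obs 8: x=0 → posterior Inverse-Gamma(14, 317/16)
obs 9: x=1 → posterior Inverse-Gamma(29/2, 325/16)

325/248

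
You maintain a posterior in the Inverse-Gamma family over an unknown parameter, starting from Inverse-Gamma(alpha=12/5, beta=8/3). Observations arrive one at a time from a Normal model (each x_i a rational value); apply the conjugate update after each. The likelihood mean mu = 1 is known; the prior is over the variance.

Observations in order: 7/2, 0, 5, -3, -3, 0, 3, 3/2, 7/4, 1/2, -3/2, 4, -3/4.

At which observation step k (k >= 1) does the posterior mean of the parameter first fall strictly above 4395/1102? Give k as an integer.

k = 3

obs 1: x=7/2 → posterior Inverse-Gamma(29/10, 139/24)
obs 2: x=0 → posterior Inverse-Gamma(17/5, 151/24)
obs 3: x=5 → posterior Inverse-Gamma(39/10, 343/24)
obs 4: x=-3 → posterior Inverse-Gamma(22/5, 535/24)
obs 5: x=-3 → posterior Inverse-Gamma(49/10, 727/24)
obs 6: x=0 → posterior Inverse-Gamma(27/5, 739/24)
obs 7: x=3 → posterior Inverse-Gamma(59/10, 787/24)
obs 8: x=3/2 → posterior Inverse-Gamma(32/5, 395/12)
obs 9: x=7/4 → posterior Inverse-Gamma(69/10, 3187/96)
obs 10: x=1/2 → posterior Inverse-Gamma(37/5, 3199/96)
obs 11: x=-3/2 → posterior Inverse-Gamma(79/10, 3499/96)
obs 12: x=4 → posterior Inverse-Gamma(42/5, 3931/96)
obs 13: x=-3/4 → posterior Inverse-Gamma(89/10, 2039/48)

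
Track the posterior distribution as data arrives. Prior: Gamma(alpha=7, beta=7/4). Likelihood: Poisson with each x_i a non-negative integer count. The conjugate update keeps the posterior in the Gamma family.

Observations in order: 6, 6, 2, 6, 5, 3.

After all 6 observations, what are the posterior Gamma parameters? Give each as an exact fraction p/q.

alpha=35, beta=31/4

obs 1: x=6 → posterior Gamma(13, 11/4)
obs 2: x=6 → posterior Gamma(19, 15/4)
obs 3: x=2 → posterior Gamma(21, 19/4)
obs 4: x=6 → posterior Gamma(27, 23/4)
obs 5: x=5 → posterior Gamma(32, 27/4)
obs 6: x=3 → posterior Gamma(35, 31/4)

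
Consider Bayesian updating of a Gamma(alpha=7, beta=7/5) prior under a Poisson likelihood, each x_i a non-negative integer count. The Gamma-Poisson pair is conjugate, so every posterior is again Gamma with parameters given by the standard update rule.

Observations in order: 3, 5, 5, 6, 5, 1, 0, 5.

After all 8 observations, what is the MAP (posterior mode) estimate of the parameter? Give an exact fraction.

obs 1: x=3 → posterior Gamma(10, 12/5)
obs 2: x=5 → posterior Gamma(15, 17/5)
obs 3: x=5 → posterior Gamma(20, 22/5)
obs 4: x=6 → posterior Gamma(26, 27/5)
obs 5: x=5 → posterior Gamma(31, 32/5)
obs 6: x=1 → posterior Gamma(32, 37/5)
obs 7: x=0 → posterior Gamma(32, 42/5)
obs 8: x=5 → posterior Gamma(37, 47/5)

180/47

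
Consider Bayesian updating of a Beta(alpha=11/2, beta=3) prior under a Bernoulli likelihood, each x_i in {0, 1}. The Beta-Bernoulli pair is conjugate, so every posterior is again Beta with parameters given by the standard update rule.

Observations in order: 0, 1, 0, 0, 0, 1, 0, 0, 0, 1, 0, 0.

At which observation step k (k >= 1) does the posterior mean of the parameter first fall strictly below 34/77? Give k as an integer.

k = 9

obs 1: x=0 → posterior Beta(11/2, 4)
obs 2: x=1 → posterior Beta(13/2, 4)
obs 3: x=0 → posterior Beta(13/2, 5)
obs 4: x=0 → posterior Beta(13/2, 6)
obs 5: x=0 → posterior Beta(13/2, 7)
obs 6: x=1 → posterior Beta(15/2, 7)
obs 7: x=0 → posterior Beta(15/2, 8)
obs 8: x=0 → posterior Beta(15/2, 9)
obs 9: x=0 → posterior Beta(15/2, 10)
obs 10: x=1 → posterior Beta(17/2, 10)
obs 11: x=0 → posterior Beta(17/2, 11)
obs 12: x=0 → posterior Beta(17/2, 12)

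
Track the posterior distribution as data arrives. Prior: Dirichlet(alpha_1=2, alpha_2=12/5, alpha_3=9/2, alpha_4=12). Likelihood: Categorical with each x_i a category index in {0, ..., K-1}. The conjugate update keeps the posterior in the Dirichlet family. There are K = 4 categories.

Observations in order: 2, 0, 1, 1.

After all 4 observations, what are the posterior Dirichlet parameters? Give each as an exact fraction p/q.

alpha_1=3, alpha_2=22/5, alpha_3=11/2, alpha_4=12

obs 1: x=2 → posterior Dirichlet(2, 12/5, 11/2, 12)
obs 2: x=0 → posterior Dirichlet(3, 12/5, 11/2, 12)
obs 3: x=1 → posterior Dirichlet(3, 17/5, 11/2, 12)
obs 4: x=1 → posterior Dirichlet(3, 22/5, 11/2, 12)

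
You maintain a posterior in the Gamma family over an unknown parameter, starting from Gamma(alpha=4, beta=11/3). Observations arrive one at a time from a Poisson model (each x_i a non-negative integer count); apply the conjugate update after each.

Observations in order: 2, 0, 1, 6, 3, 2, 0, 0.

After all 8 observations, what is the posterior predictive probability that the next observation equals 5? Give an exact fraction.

obs 1: x=2 → posterior Gamma(6, 14/3)
obs 2: x=0 → posterior Gamma(6, 17/3)
obs 3: x=1 → posterior Gamma(7, 20/3)
obs 4: x=6 → posterior Gamma(13, 23/3)
obs 5: x=3 → posterior Gamma(16, 26/3)
obs 6: x=2 → posterior Gamma(18, 29/3)
obs 7: x=0 → posterior Gamma(18, 32/3)
obs 8: x=0 → posterior Gamma(18, 35/3)

1046078573129736713985443115234375/56916623147869262190954925621510144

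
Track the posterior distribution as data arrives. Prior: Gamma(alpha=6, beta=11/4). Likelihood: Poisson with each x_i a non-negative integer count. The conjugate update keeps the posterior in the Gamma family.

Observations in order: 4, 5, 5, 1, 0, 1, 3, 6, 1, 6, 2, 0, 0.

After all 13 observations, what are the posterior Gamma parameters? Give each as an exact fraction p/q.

obs 1: x=4 → posterior Gamma(10, 15/4)
obs 2: x=5 → posterior Gamma(15, 19/4)
obs 3: x=5 → posterior Gamma(20, 23/4)
obs 4: x=1 → posterior Gamma(21, 27/4)
obs 5: x=0 → posterior Gamma(21, 31/4)
obs 6: x=1 → posterior Gamma(22, 35/4)
obs 7: x=3 → posterior Gamma(25, 39/4)
obs 8: x=6 → posterior Gamma(31, 43/4)
obs 9: x=1 → posterior Gamma(32, 47/4)
obs 10: x=6 → posterior Gamma(38, 51/4)
obs 11: x=2 → posterior Gamma(40, 55/4)
obs 12: x=0 → posterior Gamma(40, 59/4)
obs 13: x=0 → posterior Gamma(40, 63/4)

alpha=40, beta=63/4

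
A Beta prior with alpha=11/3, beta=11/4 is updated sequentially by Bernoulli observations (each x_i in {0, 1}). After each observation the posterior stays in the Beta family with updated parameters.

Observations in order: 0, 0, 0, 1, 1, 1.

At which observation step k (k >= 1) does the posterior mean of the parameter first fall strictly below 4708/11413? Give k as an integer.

k = 3

obs 1: x=0 → posterior Beta(11/3, 15/4)
obs 2: x=0 → posterior Beta(11/3, 19/4)
obs 3: x=0 → posterior Beta(11/3, 23/4)
obs 4: x=1 → posterior Beta(14/3, 23/4)
obs 5: x=1 → posterior Beta(17/3, 23/4)
obs 6: x=1 → posterior Beta(20/3, 23/4)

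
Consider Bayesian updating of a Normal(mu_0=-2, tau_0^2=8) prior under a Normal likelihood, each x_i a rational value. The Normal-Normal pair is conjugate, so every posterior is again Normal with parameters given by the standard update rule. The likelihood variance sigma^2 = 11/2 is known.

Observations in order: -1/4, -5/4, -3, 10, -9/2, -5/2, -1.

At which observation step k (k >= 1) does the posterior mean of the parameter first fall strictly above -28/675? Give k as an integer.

k = 4

obs 1: x=-1/4 → posterior Normal(-26/27, 88/27)
obs 2: x=-5/4 → posterior Normal(-46/43, 88/43)
obs 3: x=-3 → posterior Normal(-94/59, 88/59)
obs 4: x=10 → posterior Normal(22/25, 88/75)
obs 5: x=-9/2 → posterior Normal(-6/91, 88/91)
obs 6: x=-5/2 → posterior Normal(-46/107, 88/107)
obs 7: x=-1 → posterior Normal(-62/123, 88/123)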